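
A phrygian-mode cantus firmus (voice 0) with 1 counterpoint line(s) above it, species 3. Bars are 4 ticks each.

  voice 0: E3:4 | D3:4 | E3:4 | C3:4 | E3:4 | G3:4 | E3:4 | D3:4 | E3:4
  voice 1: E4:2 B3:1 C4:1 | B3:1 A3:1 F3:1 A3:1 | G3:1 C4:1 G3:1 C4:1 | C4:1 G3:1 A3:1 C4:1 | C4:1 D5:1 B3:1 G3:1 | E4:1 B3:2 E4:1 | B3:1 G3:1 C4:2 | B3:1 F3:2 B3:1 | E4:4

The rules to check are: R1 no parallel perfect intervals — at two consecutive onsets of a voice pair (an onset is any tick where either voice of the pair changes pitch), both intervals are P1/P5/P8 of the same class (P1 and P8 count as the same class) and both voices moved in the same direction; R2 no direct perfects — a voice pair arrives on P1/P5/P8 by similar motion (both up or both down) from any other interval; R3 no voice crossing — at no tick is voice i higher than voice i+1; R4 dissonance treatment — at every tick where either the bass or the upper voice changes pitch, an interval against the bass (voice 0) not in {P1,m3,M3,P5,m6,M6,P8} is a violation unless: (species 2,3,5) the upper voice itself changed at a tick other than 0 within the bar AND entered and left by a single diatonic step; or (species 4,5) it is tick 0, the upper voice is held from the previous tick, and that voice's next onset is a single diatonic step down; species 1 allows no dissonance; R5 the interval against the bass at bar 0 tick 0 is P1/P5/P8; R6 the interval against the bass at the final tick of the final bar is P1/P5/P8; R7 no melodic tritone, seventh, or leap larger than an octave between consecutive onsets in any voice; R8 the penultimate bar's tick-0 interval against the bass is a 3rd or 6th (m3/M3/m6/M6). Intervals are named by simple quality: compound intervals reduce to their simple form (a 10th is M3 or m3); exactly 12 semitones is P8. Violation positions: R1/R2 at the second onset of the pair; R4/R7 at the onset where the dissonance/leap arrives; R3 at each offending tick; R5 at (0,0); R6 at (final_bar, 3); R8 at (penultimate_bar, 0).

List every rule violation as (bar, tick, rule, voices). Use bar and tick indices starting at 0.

(4, 1, R4, (0, 1))
(4, 1, R7, (1,))
(4, 2, R7, (1,))
(6, 0, R2, (0, 1))
(7, 1, R7, (1,))
(7, 3, R7, (1,))
(8, 0, R2, (0, 1))

bar 0: v0=E3 v1=E4 downbeat P8
bar 1: v0=D3 v1=B3 downbeat M6
bar 2: v0=E3 v1=G3 downbeat m3
bar 3: v0=C3 v1=C4 downbeat P8
bar 4: v0=E3 v1=C4 downbeat m6
bar 5: v0=G3 v1=E4 downbeat M6
bar 6: v0=E3 v1=B3 downbeat P5
bar 7: v0=D3 v1=B3 downbeat M6
bar 8: v0=E3 v1=E4 downbeat P8
  -> R4 @ bar 4 tick 1 v(0, 1): E3/D5 m7 untreated
  -> R7 @ bar 4 tick 1 v(1,): C4->D5 leap 14st
  -> R7 @ bar 4 tick 2 v(1,): D5->B3 leap 15st
  -> R2 @ bar 6 tick 0 v(0, 1): G3/E4 M6 -> E3/B3 P5 similar
  -> R7 @ bar 7 tick 1 v(1,): B3->F3 leap 6st
  -> R7 @ bar 7 tick 3 v(1,): F3->B3 leap 6st
  -> R2 @ bar 8 tick 0 v(0, 1): D3/B3 M6 -> E3/E4 P8 similar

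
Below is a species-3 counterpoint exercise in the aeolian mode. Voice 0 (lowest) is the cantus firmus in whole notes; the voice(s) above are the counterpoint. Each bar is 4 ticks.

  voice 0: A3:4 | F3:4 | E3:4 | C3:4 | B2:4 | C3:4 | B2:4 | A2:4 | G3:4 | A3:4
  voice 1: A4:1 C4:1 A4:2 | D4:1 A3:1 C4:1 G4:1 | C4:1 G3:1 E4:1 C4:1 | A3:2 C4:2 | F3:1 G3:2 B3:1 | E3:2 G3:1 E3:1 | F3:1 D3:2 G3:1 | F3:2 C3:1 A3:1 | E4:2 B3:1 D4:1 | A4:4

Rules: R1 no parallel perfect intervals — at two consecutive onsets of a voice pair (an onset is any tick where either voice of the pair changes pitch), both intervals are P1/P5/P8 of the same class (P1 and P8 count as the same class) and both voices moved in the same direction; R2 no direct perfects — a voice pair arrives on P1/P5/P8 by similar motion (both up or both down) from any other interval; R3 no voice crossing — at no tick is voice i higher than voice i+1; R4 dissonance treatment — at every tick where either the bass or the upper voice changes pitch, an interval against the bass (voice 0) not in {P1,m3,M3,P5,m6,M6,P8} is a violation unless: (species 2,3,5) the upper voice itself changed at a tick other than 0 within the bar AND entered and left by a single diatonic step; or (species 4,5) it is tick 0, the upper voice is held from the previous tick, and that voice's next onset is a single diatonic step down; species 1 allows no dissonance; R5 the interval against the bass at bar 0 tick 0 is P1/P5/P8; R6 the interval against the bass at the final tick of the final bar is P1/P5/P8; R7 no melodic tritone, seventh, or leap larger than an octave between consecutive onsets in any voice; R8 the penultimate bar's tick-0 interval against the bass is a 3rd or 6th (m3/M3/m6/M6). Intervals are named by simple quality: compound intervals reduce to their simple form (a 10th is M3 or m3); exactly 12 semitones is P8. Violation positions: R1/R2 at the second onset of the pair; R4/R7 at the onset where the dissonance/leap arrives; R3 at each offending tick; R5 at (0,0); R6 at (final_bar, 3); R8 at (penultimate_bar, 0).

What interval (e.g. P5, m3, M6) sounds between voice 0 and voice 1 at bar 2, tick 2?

voice 0=E3 voice 1=E4 -> P8

P8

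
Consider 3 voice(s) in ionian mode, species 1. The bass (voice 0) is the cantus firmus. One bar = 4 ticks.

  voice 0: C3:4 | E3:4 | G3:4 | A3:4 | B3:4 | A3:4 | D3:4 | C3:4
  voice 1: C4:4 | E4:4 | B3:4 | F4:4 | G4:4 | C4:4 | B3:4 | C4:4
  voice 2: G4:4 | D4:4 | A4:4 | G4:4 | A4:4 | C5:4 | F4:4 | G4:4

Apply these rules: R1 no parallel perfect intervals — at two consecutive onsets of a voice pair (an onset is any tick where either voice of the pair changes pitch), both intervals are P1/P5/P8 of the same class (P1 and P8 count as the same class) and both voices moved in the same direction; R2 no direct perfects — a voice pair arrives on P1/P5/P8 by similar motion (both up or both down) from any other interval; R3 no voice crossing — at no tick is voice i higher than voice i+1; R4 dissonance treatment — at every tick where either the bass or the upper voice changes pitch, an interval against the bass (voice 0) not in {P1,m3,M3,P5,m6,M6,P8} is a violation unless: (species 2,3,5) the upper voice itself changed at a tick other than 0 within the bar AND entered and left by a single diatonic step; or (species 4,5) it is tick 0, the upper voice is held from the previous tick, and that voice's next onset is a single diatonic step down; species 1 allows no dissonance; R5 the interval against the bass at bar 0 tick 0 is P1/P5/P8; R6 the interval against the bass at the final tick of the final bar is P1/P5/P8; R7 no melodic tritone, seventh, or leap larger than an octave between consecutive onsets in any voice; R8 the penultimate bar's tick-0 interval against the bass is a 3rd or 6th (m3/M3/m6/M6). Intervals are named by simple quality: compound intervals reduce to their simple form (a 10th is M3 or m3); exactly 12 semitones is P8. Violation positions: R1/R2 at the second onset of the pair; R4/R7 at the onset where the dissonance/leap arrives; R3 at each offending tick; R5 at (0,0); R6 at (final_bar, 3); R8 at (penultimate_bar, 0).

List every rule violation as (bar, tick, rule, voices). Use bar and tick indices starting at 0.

(1, 0, R1, (0, 1))
(1, 0, R3, (1, 2))
(1, 0, R4, (0, 2))
(1, 1, R3, (1, 2))
(1, 2, R3, (1, 2))
(1, 3, R3, (1, 2))
(2, 0, R4, (0, 2))
(3, 0, R4, (0, 2))
(3, 0, R7, (1,))
(4, 0, R4, (0, 2))
(7, 0, R2, (1, 2))

bar 0: v0=C3 v1=C4 v2=G4 downbeat P5
bar 1: v0=E3 v1=E4 v2=D4 downbeat m7
bar 2: v0=G3 v1=B3 v2=A4 downbeat M2
bar 3: v0=A3 v1=F4 v2=G4 downbeat m7
bar 4: v0=B3 v1=G4 v2=A4 downbeat m7
bar 5: v0=A3 v1=C4 v2=C5 downbeat m3
bar 6: v0=D3 v1=B3 v2=F4 downbeat m3
bar 7: v0=C3 v1=C4 v2=G4 downbeat P5
  -> R1 @ bar 1 tick 0 v(0, 1): C3/C4 P8 -> E3/E4 P8 similar
  -> R3 @ bar 1 tick 0 v(1, 2): E4 above D4
  -> R4 @ bar 1 tick 0 v(0, 2): E3/D4 m7 untreated
  -> R3 @ bar 1 tick 1 v(1, 2): E4 above D4
  -> R3 @ bar 1 tick 2 v(1, 2): E4 above D4
  -> R3 @ bar 1 tick 3 v(1, 2): E4 above D4
  -> R4 @ bar 2 tick 0 v(0, 2): G3/A4 M2 untreated
  -> R4 @ bar 3 tick 0 v(0, 2): A3/G4 m7 untreated
  -> R7 @ bar 3 tick 0 v(1,): B3->F4 leap 6st
  -> R4 @ bar 4 tick 0 v(0, 2): B3/A4 m7 untreated
  -> R2 @ bar 7 tick 0 v(1, 2): B3/F4 TT -> C4/G4 P5 similar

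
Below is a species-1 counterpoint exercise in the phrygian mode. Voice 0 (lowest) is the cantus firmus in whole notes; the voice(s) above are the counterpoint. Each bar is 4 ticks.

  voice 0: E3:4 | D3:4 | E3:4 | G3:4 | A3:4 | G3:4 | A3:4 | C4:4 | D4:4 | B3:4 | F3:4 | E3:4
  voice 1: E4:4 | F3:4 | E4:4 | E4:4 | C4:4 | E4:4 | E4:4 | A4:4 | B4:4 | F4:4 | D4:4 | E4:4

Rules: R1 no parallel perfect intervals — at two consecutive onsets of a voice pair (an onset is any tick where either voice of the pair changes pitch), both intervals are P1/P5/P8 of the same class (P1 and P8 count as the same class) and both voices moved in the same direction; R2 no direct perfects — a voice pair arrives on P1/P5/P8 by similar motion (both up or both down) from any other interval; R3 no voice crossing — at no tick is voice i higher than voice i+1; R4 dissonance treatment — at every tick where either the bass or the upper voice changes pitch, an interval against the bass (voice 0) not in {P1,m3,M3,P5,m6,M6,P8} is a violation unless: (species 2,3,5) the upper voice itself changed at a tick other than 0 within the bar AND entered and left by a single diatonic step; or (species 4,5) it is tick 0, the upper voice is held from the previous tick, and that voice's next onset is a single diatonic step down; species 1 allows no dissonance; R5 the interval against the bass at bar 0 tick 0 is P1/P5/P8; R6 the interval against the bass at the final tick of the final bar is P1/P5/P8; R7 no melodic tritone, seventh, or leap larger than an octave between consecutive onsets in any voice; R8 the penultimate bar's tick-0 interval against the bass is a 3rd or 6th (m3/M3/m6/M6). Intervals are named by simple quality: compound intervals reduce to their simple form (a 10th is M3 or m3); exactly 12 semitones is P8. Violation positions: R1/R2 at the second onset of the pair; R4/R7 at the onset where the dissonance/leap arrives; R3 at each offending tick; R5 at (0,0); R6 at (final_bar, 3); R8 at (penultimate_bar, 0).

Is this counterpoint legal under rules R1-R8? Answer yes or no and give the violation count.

No (6 violations)

bar 0: v0=E3 v1=E4 (P8)
bar 1: v0=D3 v1=F3 (m3)
bar 2: v0=E3 v1=E4 (P8)
bar 3: v0=G3 v1=E4 (M6)
bar 4: v0=A3 v1=C4 (m3)
bar 5: v0=G3 v1=E4 (M6)
bar 6: v0=A3 v1=E4 (P5)
bar 7: v0=C4 v1=A4 (M6)
bar 8: v0=D4 v1=B4 (M6)
bar 9: v0=B3 v1=F4 (TT)
bar 10: v0=F3 v1=D4 (M6)
bar 11: v0=E3 v1=E4 (P8)
  R7 @ bar1.0: E4->F3 leap 11st
  R2 @ bar2.0: D3/F3 m3 -> E3/E4 P8 similar
  R7 @ bar2.0: F3->E4 leap 11st
  R4 @ bar9.0: B3/F4 TT untreated
  R7 @ bar9.0: B4->F4 leap 6st
  R7 @ bar10.0: B3->F3 leap 6st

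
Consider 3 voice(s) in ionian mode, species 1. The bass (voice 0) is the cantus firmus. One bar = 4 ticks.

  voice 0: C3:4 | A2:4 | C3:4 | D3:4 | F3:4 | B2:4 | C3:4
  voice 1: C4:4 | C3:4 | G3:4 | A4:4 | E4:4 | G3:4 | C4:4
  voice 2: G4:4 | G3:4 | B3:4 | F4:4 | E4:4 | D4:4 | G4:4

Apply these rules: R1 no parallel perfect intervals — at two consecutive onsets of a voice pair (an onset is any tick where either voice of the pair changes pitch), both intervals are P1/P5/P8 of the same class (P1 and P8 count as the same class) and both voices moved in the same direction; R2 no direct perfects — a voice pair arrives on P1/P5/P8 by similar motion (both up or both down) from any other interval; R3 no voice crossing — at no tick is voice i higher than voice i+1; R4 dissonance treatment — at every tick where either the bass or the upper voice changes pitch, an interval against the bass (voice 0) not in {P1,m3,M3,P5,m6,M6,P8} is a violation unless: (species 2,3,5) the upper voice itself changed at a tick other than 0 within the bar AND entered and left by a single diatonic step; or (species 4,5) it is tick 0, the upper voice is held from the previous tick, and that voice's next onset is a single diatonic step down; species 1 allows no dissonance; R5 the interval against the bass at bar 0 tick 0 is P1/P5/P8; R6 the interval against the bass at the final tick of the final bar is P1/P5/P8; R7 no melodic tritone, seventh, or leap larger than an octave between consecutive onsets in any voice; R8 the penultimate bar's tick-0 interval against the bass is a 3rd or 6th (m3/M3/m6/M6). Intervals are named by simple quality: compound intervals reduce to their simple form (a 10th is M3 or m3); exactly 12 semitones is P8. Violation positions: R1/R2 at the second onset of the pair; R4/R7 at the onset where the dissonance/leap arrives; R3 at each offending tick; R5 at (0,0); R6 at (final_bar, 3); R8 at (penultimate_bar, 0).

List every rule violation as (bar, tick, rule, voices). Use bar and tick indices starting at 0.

(1, 0, R1, (1, 2))
(1, 0, R4, (0, 2))
(2, 0, R2, (0, 1))
(2, 0, R4, (0, 2))
(3, 0, R1, (0, 1))
(3, 0, R3, (1, 2))
(3, 0, R7, (1,))
(3, 0, R7, (2,))
(3, 1, R3, (1, 2))
(3, 2, R3, (1, 2))
(3, 3, R3, (1, 2))
(4, 0, R2, (1, 2))
(4, 0, R4, (0, 1))
(4, 0, R4, (0, 2))
(5, 0, R2, (1, 2))
(5, 0, R7, (0,))
(6, 0, R1, (1, 2))
(6, 0, R2, (0, 1))
(6, 0, R2, (0, 2))

bar 0: v0=C3 v1=C4 v2=G4 downbeat P5
bar 1: v0=A2 v1=C3 v2=G3 downbeat m7
bar 2: v0=C3 v1=G3 v2=B3 downbeat M7
bar 3: v0=D3 v1=A4 v2=F4 downbeat m3
bar 4: v0=F3 v1=E4 v2=E4 downbeat M7
bar 5: v0=B2 v1=G3 v2=D4 downbeat m3
bar 6: v0=C3 v1=C4 v2=G4 downbeat P5
  -> R1 @ bar 1 tick 0 v(1, 2): C4/G4 P5 -> C3/G3 P5 similar
  -> R4 @ bar 1 tick 0 v(0, 2): A2/G3 m7 untreated
  -> R2 @ bar 2 tick 0 v(0, 1): A2/C3 m3 -> C3/G3 P5 similar
  -> R4 @ bar 2 tick 0 v(0, 2): C3/B3 M7 untreated
  -> R1 @ bar 3 tick 0 v(0, 1): C3/G3 P5 -> D3/A4 P5 similar
  -> R3 @ bar 3 tick 0 v(1, 2): A4 above F4
  -> R7 @ bar 3 tick 0 v(1,): G3->A4 leap 14st
  -> R7 @ bar 3 tick 0 v(2,): B3->F4 leap 6st
  -> R3 @ bar 3 tick 1 v(1, 2): A4 above F4
  -> R3 @ bar 3 tick 2 v(1, 2): A4 above F4
  -> R3 @ bar 3 tick 3 v(1, 2): A4 above F4
  -> R2 @ bar 4 tick 0 v(1, 2): A4/F4 M3 -> E4/E4 P1 similar
  -> R4 @ bar 4 tick 0 v(0, 1): F3/E4 M7 untreated
  -> R4 @ bar 4 tick 0 v(0, 2): F3/E4 M7 untreated
  -> R2 @ bar 5 tick 0 v(1, 2): E4/E4 P1 -> G3/D4 P5 similar
  -> R7 @ bar 5 tick 0 v(0,): F3->B2 leap 6st
  -> R1 @ bar 6 tick 0 v(1, 2): G3/D4 P5 -> C4/G4 P5 similar
  -> R2 @ bar 6 tick 0 v(0, 1): B2/G3 m6 -> C3/C4 P8 similar
  -> R2 @ bar 6 tick 0 v(0, 2): B2/D4 m3 -> C3/G4 P5 similar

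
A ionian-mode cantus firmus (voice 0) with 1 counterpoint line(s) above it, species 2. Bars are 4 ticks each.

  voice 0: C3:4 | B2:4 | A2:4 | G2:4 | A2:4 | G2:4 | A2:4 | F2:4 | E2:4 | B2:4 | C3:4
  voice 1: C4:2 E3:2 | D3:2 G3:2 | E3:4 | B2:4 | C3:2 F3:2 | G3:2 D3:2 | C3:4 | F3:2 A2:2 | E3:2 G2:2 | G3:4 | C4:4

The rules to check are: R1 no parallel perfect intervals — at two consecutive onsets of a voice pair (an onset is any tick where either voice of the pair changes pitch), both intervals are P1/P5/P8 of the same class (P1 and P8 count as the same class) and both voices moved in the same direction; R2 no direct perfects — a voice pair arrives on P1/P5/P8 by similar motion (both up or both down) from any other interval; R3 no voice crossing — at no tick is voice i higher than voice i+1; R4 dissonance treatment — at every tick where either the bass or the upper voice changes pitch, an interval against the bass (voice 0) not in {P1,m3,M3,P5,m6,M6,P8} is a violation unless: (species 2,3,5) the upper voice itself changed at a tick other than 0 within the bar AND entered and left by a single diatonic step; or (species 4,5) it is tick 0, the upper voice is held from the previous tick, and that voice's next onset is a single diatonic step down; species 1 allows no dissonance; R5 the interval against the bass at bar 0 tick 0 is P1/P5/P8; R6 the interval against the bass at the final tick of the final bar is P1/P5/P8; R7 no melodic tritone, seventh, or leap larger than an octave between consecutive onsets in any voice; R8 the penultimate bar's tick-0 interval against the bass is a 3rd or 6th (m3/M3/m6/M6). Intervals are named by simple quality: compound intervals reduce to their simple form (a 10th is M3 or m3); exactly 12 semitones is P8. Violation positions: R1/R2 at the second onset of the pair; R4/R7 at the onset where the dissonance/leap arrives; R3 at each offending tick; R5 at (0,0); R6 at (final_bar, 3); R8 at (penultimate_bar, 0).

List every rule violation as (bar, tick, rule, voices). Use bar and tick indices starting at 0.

(2, 0, R2, (0, 1))
(10, 0, R2, (0, 1))

bar 0: v0=C3 v1=C4 downbeat P8
bar 1: v0=B2 v1=D3 downbeat m3
bar 2: v0=A2 v1=E3 downbeat P5
bar 3: v0=G2 v1=B2 downbeat M3
bar 4: v0=A2 v1=C3 downbeat m3
bar 5: v0=G2 v1=G3 downbeat P8
bar 6: v0=A2 v1=C3 downbeat m3
bar 7: v0=F2 v1=F3 downbeat P8
bar 8: v0=E2 v1=E3 downbeat P8
bar 9: v0=B2 v1=G3 downbeat m6
bar 10: v0=C3 v1=C4 downbeat P8
  -> R2 @ bar 2 tick 0 v(0, 1): B2/G3 m6 -> A2/E3 P5 similar
  -> R2 @ bar 10 tick 0 v(0, 1): B2/G3 m6 -> C3/C4 P8 similar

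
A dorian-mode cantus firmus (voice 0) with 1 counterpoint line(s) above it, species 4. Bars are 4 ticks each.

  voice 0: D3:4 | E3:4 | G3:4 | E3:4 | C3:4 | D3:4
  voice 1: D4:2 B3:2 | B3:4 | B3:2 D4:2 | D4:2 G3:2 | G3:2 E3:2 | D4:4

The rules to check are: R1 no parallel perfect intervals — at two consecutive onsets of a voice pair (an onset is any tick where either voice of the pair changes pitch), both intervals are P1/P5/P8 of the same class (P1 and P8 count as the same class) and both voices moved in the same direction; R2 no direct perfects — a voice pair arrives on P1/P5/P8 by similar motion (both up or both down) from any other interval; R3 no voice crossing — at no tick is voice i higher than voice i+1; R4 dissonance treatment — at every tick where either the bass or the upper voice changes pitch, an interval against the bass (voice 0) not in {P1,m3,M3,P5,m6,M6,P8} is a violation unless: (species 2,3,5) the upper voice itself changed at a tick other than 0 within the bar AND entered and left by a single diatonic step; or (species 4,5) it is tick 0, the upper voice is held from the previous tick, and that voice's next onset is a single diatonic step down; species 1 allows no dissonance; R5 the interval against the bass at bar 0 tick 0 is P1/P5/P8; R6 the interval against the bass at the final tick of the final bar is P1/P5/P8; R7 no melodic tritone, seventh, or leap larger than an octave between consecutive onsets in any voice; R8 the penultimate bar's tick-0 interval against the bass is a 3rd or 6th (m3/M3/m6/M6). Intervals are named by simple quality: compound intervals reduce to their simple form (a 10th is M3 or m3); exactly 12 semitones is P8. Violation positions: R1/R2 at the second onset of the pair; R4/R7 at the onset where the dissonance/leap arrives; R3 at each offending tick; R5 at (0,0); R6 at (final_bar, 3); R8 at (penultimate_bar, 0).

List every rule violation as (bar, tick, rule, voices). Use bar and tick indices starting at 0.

(3, 0, R4, (0, 1))
(4, 0, R8, (0, 1))
(5, 0, R2, (0, 1))
(5, 0, R7, (1,))

bar 0: v0=D3 v1=D4 downbeat P8
bar 1: v0=E3 v1=B3 downbeat P5
bar 2: v0=G3 v1=B3 downbeat M3
bar 3: v0=E3 v1=D4 downbeat m7
bar 4: v0=C3 v1=G3 downbeat P5
bar 5: v0=D3 v1=D4 downbeat P8
  -> R4 @ bar 3 tick 0 v(0, 1): E3/D4 m7 untreated
  -> R8 @ bar 4 tick 0 v(0, 1): penult P5 not 3rd/6th
  -> R2 @ bar 5 tick 0 v(0, 1): C3/E3 M3 -> D3/D4 P8 similar
  -> R7 @ bar 5 tick 0 v(1,): E3->D4 leap 10st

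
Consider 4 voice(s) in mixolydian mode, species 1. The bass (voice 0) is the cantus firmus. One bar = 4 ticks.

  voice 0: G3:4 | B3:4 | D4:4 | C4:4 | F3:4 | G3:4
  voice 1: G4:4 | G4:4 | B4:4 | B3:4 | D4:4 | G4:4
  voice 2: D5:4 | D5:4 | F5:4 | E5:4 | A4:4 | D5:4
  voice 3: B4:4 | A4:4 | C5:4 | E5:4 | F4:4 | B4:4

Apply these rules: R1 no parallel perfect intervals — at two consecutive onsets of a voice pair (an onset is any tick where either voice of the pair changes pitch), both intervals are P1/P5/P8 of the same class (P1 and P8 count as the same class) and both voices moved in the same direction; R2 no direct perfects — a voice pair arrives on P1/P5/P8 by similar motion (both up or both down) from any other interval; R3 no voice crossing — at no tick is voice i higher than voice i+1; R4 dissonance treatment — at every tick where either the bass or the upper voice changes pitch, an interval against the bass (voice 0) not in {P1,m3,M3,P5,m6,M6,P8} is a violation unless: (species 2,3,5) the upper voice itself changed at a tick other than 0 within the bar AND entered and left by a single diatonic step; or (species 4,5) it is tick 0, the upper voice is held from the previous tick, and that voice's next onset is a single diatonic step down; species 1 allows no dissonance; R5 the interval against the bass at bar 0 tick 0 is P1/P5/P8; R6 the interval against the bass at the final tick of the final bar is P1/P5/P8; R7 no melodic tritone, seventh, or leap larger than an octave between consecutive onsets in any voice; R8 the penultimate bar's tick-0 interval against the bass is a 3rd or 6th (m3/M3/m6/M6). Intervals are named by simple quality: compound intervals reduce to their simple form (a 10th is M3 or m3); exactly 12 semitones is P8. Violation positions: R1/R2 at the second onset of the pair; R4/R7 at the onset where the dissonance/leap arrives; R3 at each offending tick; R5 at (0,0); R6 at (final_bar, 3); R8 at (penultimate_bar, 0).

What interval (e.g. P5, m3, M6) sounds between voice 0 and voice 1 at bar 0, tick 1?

P8

voice 0=G3 voice 1=G4 -> P8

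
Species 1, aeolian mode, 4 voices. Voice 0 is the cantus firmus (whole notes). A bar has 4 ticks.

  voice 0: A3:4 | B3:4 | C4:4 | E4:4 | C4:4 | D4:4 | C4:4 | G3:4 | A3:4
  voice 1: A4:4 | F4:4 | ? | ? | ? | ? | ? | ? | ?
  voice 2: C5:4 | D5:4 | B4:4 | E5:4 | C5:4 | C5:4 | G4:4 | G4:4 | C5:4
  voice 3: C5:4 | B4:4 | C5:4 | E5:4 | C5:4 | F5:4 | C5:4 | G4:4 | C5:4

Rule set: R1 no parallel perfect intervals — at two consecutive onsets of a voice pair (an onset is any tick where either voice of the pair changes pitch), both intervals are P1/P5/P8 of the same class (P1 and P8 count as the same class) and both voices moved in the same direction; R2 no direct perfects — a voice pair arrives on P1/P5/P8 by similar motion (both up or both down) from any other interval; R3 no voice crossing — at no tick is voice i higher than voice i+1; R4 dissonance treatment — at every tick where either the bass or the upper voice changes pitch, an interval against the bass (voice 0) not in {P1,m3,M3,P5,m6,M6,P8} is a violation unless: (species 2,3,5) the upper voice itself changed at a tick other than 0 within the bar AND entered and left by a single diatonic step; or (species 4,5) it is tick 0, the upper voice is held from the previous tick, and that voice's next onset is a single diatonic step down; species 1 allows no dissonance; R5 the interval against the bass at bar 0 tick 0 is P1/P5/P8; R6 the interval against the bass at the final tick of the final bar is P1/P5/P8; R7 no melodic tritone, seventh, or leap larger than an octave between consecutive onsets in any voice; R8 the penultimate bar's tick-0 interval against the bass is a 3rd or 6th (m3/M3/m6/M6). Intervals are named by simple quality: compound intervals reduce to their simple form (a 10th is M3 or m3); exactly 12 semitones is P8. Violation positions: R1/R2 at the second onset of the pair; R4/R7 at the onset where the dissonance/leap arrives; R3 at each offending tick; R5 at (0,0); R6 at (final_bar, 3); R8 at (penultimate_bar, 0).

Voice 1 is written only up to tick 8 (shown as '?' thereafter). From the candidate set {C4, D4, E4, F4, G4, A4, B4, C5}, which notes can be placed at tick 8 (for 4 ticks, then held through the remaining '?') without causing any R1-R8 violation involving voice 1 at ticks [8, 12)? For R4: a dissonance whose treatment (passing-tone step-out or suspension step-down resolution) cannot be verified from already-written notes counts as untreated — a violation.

{A4, C4}

C4: legal
D4: violates R4
E4: violates R2
F4: violates R4
G4: violates R2
A4: legal
B4: violates R4,R7
C5: violates R2,R3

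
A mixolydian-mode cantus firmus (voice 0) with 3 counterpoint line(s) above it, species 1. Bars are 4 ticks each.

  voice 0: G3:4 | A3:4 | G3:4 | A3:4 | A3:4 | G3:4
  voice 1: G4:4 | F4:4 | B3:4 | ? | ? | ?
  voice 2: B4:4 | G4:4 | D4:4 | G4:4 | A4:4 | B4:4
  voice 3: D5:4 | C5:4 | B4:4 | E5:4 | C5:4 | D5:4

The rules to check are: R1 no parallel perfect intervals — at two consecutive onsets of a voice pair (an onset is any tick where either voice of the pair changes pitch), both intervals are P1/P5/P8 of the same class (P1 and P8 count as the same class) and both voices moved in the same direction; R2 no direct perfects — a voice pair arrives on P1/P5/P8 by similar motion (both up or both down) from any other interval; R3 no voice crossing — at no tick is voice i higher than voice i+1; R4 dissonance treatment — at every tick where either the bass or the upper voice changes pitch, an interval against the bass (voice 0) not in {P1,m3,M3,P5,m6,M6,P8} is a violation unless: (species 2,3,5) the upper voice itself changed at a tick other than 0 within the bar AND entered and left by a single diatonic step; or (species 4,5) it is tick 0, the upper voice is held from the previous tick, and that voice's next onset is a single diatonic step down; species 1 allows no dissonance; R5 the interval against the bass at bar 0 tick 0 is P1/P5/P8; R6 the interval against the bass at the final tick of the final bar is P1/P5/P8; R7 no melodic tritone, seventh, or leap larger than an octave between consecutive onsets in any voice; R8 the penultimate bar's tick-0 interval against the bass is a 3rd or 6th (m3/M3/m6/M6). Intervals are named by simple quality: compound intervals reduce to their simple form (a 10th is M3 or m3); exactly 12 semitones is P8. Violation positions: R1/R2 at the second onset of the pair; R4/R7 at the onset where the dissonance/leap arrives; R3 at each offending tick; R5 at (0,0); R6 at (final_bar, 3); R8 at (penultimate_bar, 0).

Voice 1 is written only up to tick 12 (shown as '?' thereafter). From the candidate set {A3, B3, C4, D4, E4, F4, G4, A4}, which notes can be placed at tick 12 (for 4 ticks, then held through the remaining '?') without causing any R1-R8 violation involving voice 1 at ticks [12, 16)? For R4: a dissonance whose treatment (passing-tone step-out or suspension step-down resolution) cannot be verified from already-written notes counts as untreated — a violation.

{A3}

A3: legal
B3: violates R4
C4: violates R2
D4: violates R4
E4: violates R1,R2
F4: violates R7
G4: violates R2,R4
A4: violates R2,R3,R7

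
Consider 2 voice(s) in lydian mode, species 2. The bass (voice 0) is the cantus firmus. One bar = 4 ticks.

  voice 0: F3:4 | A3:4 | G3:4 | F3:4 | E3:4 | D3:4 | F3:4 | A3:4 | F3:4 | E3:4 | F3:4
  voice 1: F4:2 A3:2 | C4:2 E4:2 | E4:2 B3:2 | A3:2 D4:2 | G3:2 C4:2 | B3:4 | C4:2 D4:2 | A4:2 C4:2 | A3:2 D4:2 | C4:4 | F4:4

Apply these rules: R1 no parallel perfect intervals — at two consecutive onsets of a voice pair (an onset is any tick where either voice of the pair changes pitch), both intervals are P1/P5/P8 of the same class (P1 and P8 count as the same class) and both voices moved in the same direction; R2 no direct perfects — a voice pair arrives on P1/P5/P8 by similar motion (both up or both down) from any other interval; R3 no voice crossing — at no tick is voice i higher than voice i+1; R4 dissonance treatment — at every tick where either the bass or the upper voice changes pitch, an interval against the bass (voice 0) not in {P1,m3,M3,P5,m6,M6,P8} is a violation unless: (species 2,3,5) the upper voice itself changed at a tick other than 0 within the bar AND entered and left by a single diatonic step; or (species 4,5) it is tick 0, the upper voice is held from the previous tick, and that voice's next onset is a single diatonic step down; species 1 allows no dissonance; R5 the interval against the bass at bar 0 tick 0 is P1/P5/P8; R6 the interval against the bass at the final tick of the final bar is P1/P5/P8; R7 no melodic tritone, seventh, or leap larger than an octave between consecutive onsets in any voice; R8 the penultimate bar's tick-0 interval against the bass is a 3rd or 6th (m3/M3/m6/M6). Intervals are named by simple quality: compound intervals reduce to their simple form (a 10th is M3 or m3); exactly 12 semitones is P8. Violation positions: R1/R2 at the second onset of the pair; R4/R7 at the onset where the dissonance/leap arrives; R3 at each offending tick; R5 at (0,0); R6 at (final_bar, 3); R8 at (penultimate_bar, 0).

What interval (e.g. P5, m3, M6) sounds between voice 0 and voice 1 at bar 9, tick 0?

m6

voice 0=E3 voice 1=C4 -> m6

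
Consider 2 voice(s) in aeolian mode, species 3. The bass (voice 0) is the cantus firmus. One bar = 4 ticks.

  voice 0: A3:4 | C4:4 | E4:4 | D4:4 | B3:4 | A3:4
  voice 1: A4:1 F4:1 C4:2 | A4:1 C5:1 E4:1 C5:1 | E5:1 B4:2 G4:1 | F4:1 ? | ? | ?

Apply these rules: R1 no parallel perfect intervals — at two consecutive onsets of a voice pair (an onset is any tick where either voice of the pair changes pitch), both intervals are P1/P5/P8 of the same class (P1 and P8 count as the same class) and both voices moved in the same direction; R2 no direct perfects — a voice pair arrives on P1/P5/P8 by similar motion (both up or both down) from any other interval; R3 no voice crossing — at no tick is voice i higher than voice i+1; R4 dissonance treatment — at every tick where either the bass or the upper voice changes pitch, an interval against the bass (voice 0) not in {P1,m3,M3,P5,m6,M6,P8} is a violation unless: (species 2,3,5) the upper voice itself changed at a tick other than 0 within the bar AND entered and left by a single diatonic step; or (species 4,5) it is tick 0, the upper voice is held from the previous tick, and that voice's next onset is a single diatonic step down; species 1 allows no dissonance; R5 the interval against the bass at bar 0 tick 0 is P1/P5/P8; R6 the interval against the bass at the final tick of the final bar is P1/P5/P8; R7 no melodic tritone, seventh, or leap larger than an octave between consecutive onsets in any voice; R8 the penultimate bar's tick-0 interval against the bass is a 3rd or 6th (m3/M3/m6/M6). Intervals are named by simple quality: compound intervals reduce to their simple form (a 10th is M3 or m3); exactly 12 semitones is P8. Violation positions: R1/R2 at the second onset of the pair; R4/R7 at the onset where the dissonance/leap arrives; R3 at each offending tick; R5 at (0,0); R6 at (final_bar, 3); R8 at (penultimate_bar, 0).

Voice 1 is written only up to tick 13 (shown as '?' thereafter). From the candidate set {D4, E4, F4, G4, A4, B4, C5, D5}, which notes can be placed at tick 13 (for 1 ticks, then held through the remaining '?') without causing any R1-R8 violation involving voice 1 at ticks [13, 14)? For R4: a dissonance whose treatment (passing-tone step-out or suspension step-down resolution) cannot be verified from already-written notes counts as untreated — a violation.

{A4, D4, D5, F4}

D4: legal
E4: violates R4
F4: legal
G4: violates R4
A4: legal
B4: violates R7
C5: violates R4
D5: legal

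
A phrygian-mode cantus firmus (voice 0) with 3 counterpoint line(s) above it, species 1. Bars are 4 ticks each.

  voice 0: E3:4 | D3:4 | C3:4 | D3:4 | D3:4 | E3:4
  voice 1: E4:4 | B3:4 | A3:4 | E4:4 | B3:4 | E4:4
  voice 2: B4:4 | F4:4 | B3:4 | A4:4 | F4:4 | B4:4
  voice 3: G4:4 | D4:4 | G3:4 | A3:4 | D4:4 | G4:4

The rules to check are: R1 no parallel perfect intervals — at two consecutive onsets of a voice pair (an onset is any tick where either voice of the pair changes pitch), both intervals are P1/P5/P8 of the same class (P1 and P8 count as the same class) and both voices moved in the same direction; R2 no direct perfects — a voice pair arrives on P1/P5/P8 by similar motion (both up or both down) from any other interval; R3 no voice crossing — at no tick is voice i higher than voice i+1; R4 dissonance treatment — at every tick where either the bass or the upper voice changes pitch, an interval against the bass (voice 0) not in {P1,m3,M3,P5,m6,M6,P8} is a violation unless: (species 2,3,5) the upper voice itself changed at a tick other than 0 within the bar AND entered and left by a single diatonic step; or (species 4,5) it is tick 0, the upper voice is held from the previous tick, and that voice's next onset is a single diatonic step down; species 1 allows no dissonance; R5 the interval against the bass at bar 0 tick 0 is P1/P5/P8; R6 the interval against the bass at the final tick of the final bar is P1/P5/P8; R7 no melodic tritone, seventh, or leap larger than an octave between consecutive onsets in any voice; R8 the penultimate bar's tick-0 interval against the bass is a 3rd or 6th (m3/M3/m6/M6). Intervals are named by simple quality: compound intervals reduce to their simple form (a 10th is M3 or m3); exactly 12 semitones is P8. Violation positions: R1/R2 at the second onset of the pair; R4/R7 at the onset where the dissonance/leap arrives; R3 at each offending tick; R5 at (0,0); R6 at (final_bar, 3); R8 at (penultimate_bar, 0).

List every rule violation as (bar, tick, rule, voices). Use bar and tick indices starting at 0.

(0, 0, R3, (2, 3))
(0, 0, R5, (0, 3))
(0, 1, R3, (2, 3))
(0, 2, R3, (2, 3))
(0, 3, R3, (2, 3))
(1, 0, R2, (0, 3))
(1, 0, R3, (2, 3))
(1, 0, R7, (2,))
(1, 1, R3, (2, 3))
(1, 2, R3, (2, 3))
(1, 3, R3, (2, 3))
(2, 0, R2, (0, 3))
(2, 0, R3, (2, 3))
(2, 0, R4, (0, 2))
(2, 0, R7, (2,))
(2, 1, R3, (2, 3))
(2, 2, R3, (2, 3))
(2, 3, R3, (2, 3))
(3, 0, R1, (0, 3))
(3, 0, R2, (0, 2))
(3, 0, R2, (1, 3))
(3, 0, R2, (2, 3))
(3, 0, R3, (2, 3))
(3, 0, R4, (0, 1))
(3, 0, R7, (2,))
(3, 1, R3, (2, 3))
(3, 2, R3, (2, 3))
(3, 3, R3, (2, 3))
(4, 0, R3, (2, 3))
(4, 0, R8, (0, 3))
(4, 1, R3, (2, 3))
(4, 2, R3, (2, 3))
(4, 3, R3, (2, 3))
(5, 0, R2, (0, 1))
(5, 0, R2, (0, 2))
(5, 0, R2, (1, 2))
(5, 0, R3, (2, 3))
(5, 0, R7, (2,))
(5, 1, R3, (2, 3))
(5, 2, R3, (2, 3))
(5, 3, R3, (2, 3))
(5, 3, R6, (0, 3))

bar 0: v0=E3 v1=E4 v2=B4 v3=G4 downbeat m3
bar 1: v0=D3 v1=B3 v2=F4 v3=D4 downbeat P8
bar 2: v0=C3 v1=A3 v2=B3 v3=G3 downbeat P5
bar 3: v0=D3 v1=E4 v2=A4 v3=A3 downbeat P5
bar 4: v0=D3 v1=B3 v2=F4 v3=D4 downbeat P8
bar 5: v0=E3 v1=E4 v2=B4 v3=G4 downbeat m3
  -> R3 @ bar 0 tick 0 v(2, 3): B4 above G4
  -> R5 @ bar 0 tick 0 v(0, 3): opens on m3
  -> R3 @ bar 0 tick 1 v(2, 3): B4 above G4
  -> R3 @ bar 0 tick 2 v(2, 3): B4 above G4
  -> R3 @ bar 0 tick 3 v(2, 3): B4 above G4
  -> R2 @ bar 1 tick 0 v(0, 3): E3/G4 m3 -> D3/D4 P8 similar
  -> R3 @ bar 1 tick 0 v(2, 3): F4 above D4
  -> R7 @ bar 1 tick 0 v(2,): B4->F4 leap 6st
  -> R3 @ bar 1 tick 1 v(2, 3): F4 above D4
  -> R3 @ bar 1 tick 2 v(2, 3): F4 above D4
  -> R3 @ bar 1 tick 3 v(2, 3): F4 above D4
  -> R2 @ bar 2 tick 0 v(0, 3): D3/D4 P8 -> C3/G3 P5 similar
  -> R3 @ bar 2 tick 0 v(2, 3): B3 above G3
  -> R4 @ bar 2 tick 0 v(0, 2): C3/B3 M7 untreated
  -> R7 @ bar 2 tick 0 v(2,): F4->B3 leap 6st
  -> R3 @ bar 2 tick 1 v(2, 3): B3 above G3
  -> R3 @ bar 2 tick 2 v(2, 3): B3 above G3
  -> R3 @ bar 2 tick 3 v(2, 3): B3 above G3
  -> R1 @ bar 3 tick 0 v(0, 3): C3/G3 P5 -> D3/A3 P5 similar
  -> R2 @ bar 3 tick 0 v(0, 2): C3/B3 M7 -> D3/A4 P5 similar
  -> R2 @ bar 3 tick 0 v(1, 3): A3/G3 M2 -> E4/A3 P5 similar
  -> R2 @ bar 3 tick 0 v(2, 3): B3/G3 M3 -> A4/A3 P8 similar
  -> R3 @ bar 3 tick 0 v(2, 3): A4 above A3
  -> R4 @ bar 3 tick 0 v(0, 1): D3/E4 M2 untreated
  -> R7 @ bar 3 tick 0 v(2,): B3->A4 leap 10st
  -> R3 @ bar 3 tick 1 v(2, 3): A4 above A3
  -> R3 @ bar 3 tick 2 v(2, 3): A4 above A3
  -> R3 @ bar 3 tick 3 v(2, 3): A4 above A3
  -> R3 @ bar 4 tick 0 v(2, 3): F4 above D4
  -> R8 @ bar 4 tick 0 v(0, 3): penult P8 not 3rd/6th
  -> R3 @ bar 4 tick 1 v(2, 3): F4 above D4
  -> R3 @ bar 4 tick 2 v(2, 3): F4 above D4
  -> R3 @ bar 4 tick 3 v(2, 3): F4 above D4
  -> R2 @ bar 5 tick 0 v(0, 1): D3/B3 M6 -> E3/E4 P8 similar
  -> R2 @ bar 5 tick 0 v(0, 2): D3/F4 m3 -> E3/B4 P5 similar
  -> R2 @ bar 5 tick 0 v(1, 2): B3/F4 TT -> E4/B4 P5 similar
  -> R3 @ bar 5 tick 0 v(2, 3): B4 above G4
  -> R7 @ bar 5 tick 0 v(2,): F4->B4 leap 6st
  -> R3 @ bar 5 tick 1 v(2, 3): B4 above G4
  -> R3 @ bar 5 tick 2 v(2, 3): B4 above G4
  -> R3 @ bar 5 tick 3 v(2, 3): B4 above G4
  -> R6 @ bar 5 tick 3 v(0, 3): closes on m3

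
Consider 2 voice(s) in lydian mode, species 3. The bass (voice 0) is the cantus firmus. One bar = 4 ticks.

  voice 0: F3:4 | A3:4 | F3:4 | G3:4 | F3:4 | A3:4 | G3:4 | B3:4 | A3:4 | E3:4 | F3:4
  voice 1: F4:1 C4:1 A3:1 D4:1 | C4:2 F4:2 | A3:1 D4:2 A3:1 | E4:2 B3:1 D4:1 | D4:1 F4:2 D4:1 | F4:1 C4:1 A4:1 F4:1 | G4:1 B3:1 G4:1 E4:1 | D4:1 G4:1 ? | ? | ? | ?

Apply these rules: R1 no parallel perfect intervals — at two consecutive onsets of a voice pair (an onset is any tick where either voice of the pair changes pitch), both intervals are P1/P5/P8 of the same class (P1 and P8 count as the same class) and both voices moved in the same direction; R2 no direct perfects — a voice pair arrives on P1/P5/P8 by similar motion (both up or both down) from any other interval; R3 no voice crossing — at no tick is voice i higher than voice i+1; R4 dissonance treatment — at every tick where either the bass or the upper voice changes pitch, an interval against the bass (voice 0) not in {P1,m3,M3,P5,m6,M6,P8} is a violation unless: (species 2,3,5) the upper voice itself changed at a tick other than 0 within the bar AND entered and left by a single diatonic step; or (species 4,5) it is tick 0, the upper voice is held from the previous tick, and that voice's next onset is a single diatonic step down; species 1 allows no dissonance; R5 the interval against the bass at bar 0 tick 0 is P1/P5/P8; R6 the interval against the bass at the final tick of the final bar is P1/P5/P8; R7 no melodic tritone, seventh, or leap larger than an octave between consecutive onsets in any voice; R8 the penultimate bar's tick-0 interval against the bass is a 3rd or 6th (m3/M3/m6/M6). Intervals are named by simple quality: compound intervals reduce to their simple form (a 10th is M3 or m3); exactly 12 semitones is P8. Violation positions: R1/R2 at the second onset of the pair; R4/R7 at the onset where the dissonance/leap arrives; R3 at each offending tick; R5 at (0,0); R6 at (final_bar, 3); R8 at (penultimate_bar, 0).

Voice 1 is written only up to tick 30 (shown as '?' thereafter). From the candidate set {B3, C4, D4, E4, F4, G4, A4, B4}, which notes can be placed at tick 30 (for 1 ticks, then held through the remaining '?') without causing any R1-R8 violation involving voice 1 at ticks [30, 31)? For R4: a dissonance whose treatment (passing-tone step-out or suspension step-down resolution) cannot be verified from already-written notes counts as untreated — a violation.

{B3, B4, D4, G4}

B3: legal
C4: violates R4
D4: legal
E4: violates R4
F4: violates R4
G4: legal
A4: violates R4
B4: legal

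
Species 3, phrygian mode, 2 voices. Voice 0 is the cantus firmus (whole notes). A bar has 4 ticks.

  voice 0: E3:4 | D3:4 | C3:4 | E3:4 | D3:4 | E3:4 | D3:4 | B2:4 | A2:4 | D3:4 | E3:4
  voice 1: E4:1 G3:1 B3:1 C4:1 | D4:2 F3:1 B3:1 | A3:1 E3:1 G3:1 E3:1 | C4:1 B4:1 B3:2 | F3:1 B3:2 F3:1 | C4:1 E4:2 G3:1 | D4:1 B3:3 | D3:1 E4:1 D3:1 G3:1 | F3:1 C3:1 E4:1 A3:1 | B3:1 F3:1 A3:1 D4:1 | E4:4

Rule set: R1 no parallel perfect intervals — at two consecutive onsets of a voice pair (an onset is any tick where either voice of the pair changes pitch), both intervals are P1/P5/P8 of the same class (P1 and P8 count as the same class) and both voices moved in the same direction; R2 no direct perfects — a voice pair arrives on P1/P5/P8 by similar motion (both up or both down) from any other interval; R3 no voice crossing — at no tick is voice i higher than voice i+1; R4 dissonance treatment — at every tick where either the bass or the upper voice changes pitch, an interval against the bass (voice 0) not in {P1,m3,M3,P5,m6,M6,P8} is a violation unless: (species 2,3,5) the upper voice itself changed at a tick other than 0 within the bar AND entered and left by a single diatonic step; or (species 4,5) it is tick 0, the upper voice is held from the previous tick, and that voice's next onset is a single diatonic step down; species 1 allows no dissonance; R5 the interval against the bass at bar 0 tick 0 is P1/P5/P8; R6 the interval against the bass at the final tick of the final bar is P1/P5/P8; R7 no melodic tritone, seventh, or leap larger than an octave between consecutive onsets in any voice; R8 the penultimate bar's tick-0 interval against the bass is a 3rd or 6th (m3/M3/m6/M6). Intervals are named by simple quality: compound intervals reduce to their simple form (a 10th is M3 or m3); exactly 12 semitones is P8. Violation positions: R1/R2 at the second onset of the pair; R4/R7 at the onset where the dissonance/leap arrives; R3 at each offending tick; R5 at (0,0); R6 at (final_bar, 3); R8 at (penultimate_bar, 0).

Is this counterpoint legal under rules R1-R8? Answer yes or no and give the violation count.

bar 0: v0=E3 v1=E4 (P8)
bar 1: v0=D3 v1=D4 (P8)
bar 2: v0=C3 v1=A3 (M6)
bar 3: v0=E3 v1=C4 (m6)
bar 4: v0=D3 v1=F3 (m3)
bar 5: v0=E3 v1=C4 (m6)
bar 6: v0=D3 v1=D4 (P8)
bar 7: v0=B2 v1=D3 (m3)
bar 8: v0=A2 v1=F3 (m6)
bar 9: v0=D3 v1=B3 (M6)
bar 10: v0=E3 v1=E4 (P8)
  R7 @ bar1.3: F3->B3 leap 6st
  R7 @ bar3.1: C4->B4 leap 11st
  R7 @ bar4.0: B3->F3 leap 6st
  R7 @ bar4.1: F3->B3 leap 6st
  R7 @ bar4.3: B3->F3 leap 6st
  R4 @ bar7.1: B2/E4 P4 untreated
  R7 @ bar7.1: D3->E4 leap 14st
  R7 @ bar7.2: E4->D3 leap 14st
  R7 @ bar8.2: C3->E4 leap 16st
  R7 @ bar9.1: B3->F3 leap 6st
  R1 @ bar10.0: D3/D4 P8 -> E3/E4 P8 similar

No (11 violations)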